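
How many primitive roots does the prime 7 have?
Number of primitive roots mod 7 = φ(6) = 2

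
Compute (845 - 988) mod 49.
4

(845 - 988) = -143
-143 mod 49 = 4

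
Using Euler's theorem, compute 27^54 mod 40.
By Euler: 27^{16} ≡ 1 (mod 40) since gcd(27, 40) = 1. 54 = 3×16 + 6. So 27^{54} ≡ 27^{6} ≡ 9 (mod 40)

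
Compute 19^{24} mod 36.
1

Using successive squaring:
Binary expansion of 24: 11000
Powers of 19 mod 36 (each is the square of the previous):
  19^1 ≡ 19 (mod 36)
  19^2 ≡ 19² = 361 ≡ 1 (mod 36)
  19^4 ≡ 1² = 1 ≡ 1 (mod 36)
  19^8 ≡ 1² = 1 ≡ 1 (mod 36)
  19^16 ≡ 1² = 1 ≡ 1 (mod 36)
24 = 16 + 8, so 19^24 = 19^16 × 19^8 ≡ 1 × 1 (mod 36)
Multiplying step by step:
  1 × 1 = 1 ≡ 1 (mod 36)
Result: 19^24 ≡ 1 (mod 36)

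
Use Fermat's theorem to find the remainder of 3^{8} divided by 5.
1

By Fermat's Little Theorem, a^(p-1) ≡ 1 (mod p) for prime p and gcd(a, p) = 1
Here p = 5, so 3^4 ≡ 1 (mod 5)
We can reduce the exponent: 8 mod 4 = 0
So 3^8 ≡ 3^0 (mod 5)
Computing: 3^0 mod 5 = 1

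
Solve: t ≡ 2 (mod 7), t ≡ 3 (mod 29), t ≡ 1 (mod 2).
M = 7 × 29 × 2 = 406. M₁ = 58, y₁ ≡ 4 (mod 7). M₂ = 14, y₂ ≡ 27 (mod 29). M₃ = 203, y₃ ≡ 1 (mod 2). t = 2×58×4 + 3×14×27 + 1×203×1 ≡ 177 (mod 406)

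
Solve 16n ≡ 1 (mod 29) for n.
20

Using Extended Euclidean Algorithm:
gcd(16, 29) = 1
Bezout coefficients: 16 × -9 + 29 × 5 = 1
So 16 × -9 ≡ 1 (mod 29)
The inverse is -9 mod 29 = 20
Verification: 16 × 20 = 320 = 11 × 29 + 1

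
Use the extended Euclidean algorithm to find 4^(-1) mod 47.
Extended GCD: 4(12) + 47(-1) = 1. So 4^(-1) ≡ 12 ≡ 12 (mod 47). Verify: 4 × 12 = 48 ≡ 1 (mod 47)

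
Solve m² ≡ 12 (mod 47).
The square roots of 12 mod 47 are 24 and 23. Verify: 24² = 576 ≡ 12 (mod 47)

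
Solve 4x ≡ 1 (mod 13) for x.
10

Using Extended Euclidean Algorithm:
gcd(4, 13) = 1
Bezout coefficients: 4 × -3 + 13 × 1 = 1
So 4 × -3 ≡ 1 (mod 13)
The inverse is -3 mod 13 = 10
Verification: 4 × 10 = 40 = 3 × 13 + 1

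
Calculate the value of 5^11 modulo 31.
Using repeated squaring. 11 = 8 + 2 + 1 (binary 1011). Repeated squaring mod 31: 5^1 ≡ 5; 5^2 ≡ 5² = 25 ≡ 25; 5^4 ≡ 25² = 625 ≡ 5; 5^8 ≡ 5² = 25 ≡ 25. Multiply: 5^11 = 5^8 × 5^2 × 5^1 ≡ 25 × 25 × 5 (mod 31): 25 × 25 = 625 ≡ 5; 5 × 5 = 25 ≡ 25. So 5^11 ≡ 25 (mod 31).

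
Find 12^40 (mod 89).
Using repeated squaring. 40 = 32 + 8 (binary 101000). Repeated squaring mod 89: 12^1 ≡ 12; 12^2 ≡ 12² = 144 ≡ 55; 12^4 ≡ 55² = 3025 ≡ 88; 12^8 ≡ 88² = 7744 ≡ 1; 12^16 ≡ 1² = 1 ≡ 1; 12^32 ≡ 1² = 1 ≡ 1. Multiply: 12^40 = 12^32 × 12^8 ≡ 1 × 1 (mod 89): 1 × 1 = 1 ≡ 1. So 12^40 ≡ 1 (mod 89).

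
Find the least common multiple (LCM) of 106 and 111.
11766

First find GCD(106, 111) using the Euclidean algorithm:
106 = 0 × 111 + 106
111 = 1 × 106 + 5
106 = 21 × 5 + 1
5 = 5 × 1 + 0
GCD(106, 111) = 1

LCM formula: LCM(a, b) = (a × b) / GCD(a, b)
LCM(106, 111) = (106 × 111) / 1
LCM(106, 111) = 11766 / 1
LCM(106, 111) = 11766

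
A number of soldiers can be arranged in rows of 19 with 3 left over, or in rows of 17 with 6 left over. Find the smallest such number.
M = 19 × 17 = 323. M₁ = 17, y₁ ≡ 9 (mod 19). M₂ = 19, y₂ ≡ 9 (mod 17). y = 3×17×9 + 6×19×9 ≡ 193 (mod 323). The smallest positive such number is 193.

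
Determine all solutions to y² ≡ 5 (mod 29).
The square roots of 5 mod 29 are 18 and 11. Verify: 18² = 324 ≡ 5 (mod 29)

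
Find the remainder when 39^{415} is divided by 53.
By Fermat: 39^{52} ≡ 1 (mod 53). 415 = 7×52 + 51. So 39^{415} ≡ 39^{51} ≡ 34 (mod 53)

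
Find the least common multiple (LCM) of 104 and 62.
3224

First find GCD(104, 62) using the Euclidean algorithm:
104 = 1 × 62 + 42
62 = 1 × 42 + 20
42 = 2 × 20 + 2
20 = 10 × 2 + 0
GCD(104, 62) = 2

LCM formula: LCM(a, b) = (a × b) / GCD(a, b)
LCM(104, 62) = (104 × 62) / 2
LCM(104, 62) = 6448 / 2
LCM(104, 62) = 3224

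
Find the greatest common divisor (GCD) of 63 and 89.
1

Using the Euclidean algorithm:
63 = 0 × 89 + 63
89 = 1 × 63 + 26
63 = 2 × 26 + 11
26 = 2 × 11 + 4
11 = 2 × 4 + 3
4 = 1 × 3 + 1
3 = 3 × 1 + 0

GCD(63, 89) = 1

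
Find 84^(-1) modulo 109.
61

Using Extended Euclidean Algorithm:
gcd(84, 109) = 1
Bezout coefficients: 84 × -48 + 109 × 37 = 1
So 84 × -48 ≡ 1 (mod 109)
The inverse is -48 mod 109 = 61
Verification: 84 × 61 = 5124 = 47 × 109 + 1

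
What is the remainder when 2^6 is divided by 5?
6 = 4 + 2 (binary 110). Repeated squaring mod 5: 2^1 ≡ 2; 2^2 ≡ 2² = 4 ≡ 4; 2^4 ≡ 4² = 16 ≡ 1. Multiply: 2^6 = 2^4 × 2^2 ≡ 1 × 4 (mod 5): 1 × 4 = 4 ≡ 4. So 2^6 ≡ 4 (mod 5).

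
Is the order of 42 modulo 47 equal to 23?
Yes, ord_47(42) = 23.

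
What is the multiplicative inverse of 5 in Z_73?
5^(-1) ≡ 44 (mod 73). Verification: 5 × 44 = 220 ≡ 1 (mod 73)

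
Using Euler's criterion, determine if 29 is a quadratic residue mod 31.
By Euler's criterion: 29^{15} ≡ 30 (mod 31). Since this equals -1 (≡ 30), 29 is not a QR.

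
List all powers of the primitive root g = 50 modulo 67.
g^1, g^2, ..., g^{66} mod 67: {50, 21, 45, 39, 7, 15, 13, 47, 5, 49, 38, 24, 61, 35, 8, 65, 34, 25, 44, 56, 53, 37, 41, 40, 57, 36, 58, 19, 12, 64, 51, 4, 66, 17, 46, 22, 28, 60, 52, 54, 20, 62, 18, 29, 43, 6, 32, 59, 2, 33, 42, 23, 11, 14, 30, 26, 27, 10, 31, 9, 48, 55, 3, 16, 63, 1}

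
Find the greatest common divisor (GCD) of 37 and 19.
1

Using the Euclidean algorithm:
37 = 1 × 19 + 18
19 = 1 × 18 + 1
18 = 18 × 1 + 0

GCD(37, 19) = 1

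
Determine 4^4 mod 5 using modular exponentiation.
4 = 4 (binary 100). Repeated squaring mod 5: 4^1 ≡ 4; 4^2 ≡ 4² = 16 ≡ 1; 4^4 ≡ 1² = 1 ≡ 1. So 4^4 ≡ 1 (mod 5).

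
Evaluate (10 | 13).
(10/13) = 10^{6} mod 13 = 1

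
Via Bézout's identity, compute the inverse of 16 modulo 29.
Extended GCD: 16(-9) + 29(5) = 1. So 16^(-1) ≡ 20 ≡ 20 (mod 29). Verify: 16 × 20 = 320 ≡ 1 (mod 29)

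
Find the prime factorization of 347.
347

Divide by primes starting from smallest:
347 ÷ 347 = 1

347 = 347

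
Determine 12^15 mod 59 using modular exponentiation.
Using repeated squaring. 15 = 8 + 4 + 2 + 1 (binary 1111). Repeated squaring mod 59: 12^1 ≡ 12; 12^2 ≡ 12² = 144 ≡ 26; 12^4 ≡ 26² = 676 ≡ 27; 12^8 ≡ 27² = 729 ≡ 21. Multiply: 12^15 = 12^8 × 12^4 × 12^2 × 12^1 ≡ 21 × 27 × 26 × 12 (mod 59): 21 × 27 = 567 ≡ 36; 36 × 26 = 936 ≡ 51; 51 × 12 = 612 ≡ 22. So 12^15 ≡ 22 (mod 59).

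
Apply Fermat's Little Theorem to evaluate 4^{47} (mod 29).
9

By Fermat's Little Theorem, a^(p-1) ≡ 1 (mod p) for prime p and gcd(a, p) = 1
Here p = 29, so 4^28 ≡ 1 (mod 29)
We can reduce the exponent: 47 mod 28 = 19
So 4^47 ≡ 4^19 (mod 29)
Computing: 4^19 mod 29 = 9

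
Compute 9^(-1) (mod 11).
5

Using Extended Euclidean Algorithm:
gcd(9, 11) = 1
Bezout coefficients: 9 × 5 + 11 × -4 = 1
So 9 × 5 ≡ 1 (mod 11)
The inverse is 5 mod 11 = 5
Verification: 9 × 5 = 45 = 4 × 11 + 1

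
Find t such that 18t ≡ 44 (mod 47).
39

Since gcd(18, 47) = 1 divides 44, a solution exists.
Multiply both sides by the inverse of 18 mod 47:
  18^(-1) mod 47 = 34
  x ≡ 34 × 44 ≡ 1496 ≡ 39 (mod 47)
Verification: 18 × 39 = 702 = 14 × 47 + 44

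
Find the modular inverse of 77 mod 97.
77^(-1) ≡ 63 (mod 97). Verification: 77 × 63 = 4851 ≡ 1 (mod 97)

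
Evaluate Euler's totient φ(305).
240

Prime factorization: 305 = 5 × 61
Using the formula φ(n) = n × Π(1 - 1/p) for each prime factor p:
φ(305) = 305 × (1 - 1/5) × (1 - 1/61)
φ(305) = 240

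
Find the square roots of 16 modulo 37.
The square roots of 16 mod 37 are 33 and 4. Verify: 33² = 1089 ≡ 16 (mod 37)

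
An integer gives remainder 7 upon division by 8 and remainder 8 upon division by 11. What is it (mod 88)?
M = 8 × 11 = 88. M₁ = 11, y₁ ≡ 3 (mod 8). M₂ = 8, y₂ ≡ 7 (mod 11). r = 7×11×3 + 8×8×7 ≡ 63 (mod 88). The smallest positive such number is 63.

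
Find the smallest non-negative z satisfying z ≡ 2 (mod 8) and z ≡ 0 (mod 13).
M = 8 × 13 = 104. M₁ = 13, y₁ ≡ 5 (mod 8). M₂ = 8, y₂ ≡ 5 (mod 13). z = 2×13×5 + 0×8×5 ≡ 26 (mod 104)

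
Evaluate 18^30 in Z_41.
Using repeated squaring. 30 = 16 + 8 + 4 + 2 (binary 11110). Repeated squaring mod 41: 18^1 ≡ 18; 18^2 ≡ 18² = 324 ≡ 37; 18^4 ≡ 37² = 1369 ≡ 16; 18^8 ≡ 16² = 256 ≡ 10; 18^16 ≡ 10² = 100 ≡ 18. Multiply: 18^30 = 18^16 × 18^8 × 18^4 × 18^2 ≡ 18 × 10 × 16 × 37 (mod 41): 18 × 10 = 180 ≡ 16; 16 × 16 = 256 ≡ 10; 10 × 37 = 370 ≡ 1. So 18^30 ≡ 1 (mod 41).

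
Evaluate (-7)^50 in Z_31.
Using Fermat: (-7)^{30} ≡ 1 (mod 31). 50 ≡ 20 (mod 30). So (-7)^{50} ≡ (-7)^{20} ≡ 5 (mod 31)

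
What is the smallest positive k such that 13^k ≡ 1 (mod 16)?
Powers of 13 mod 16: 13^1≡13, 13^2≡9, 13^3≡5, 13^4≡1. Order = 4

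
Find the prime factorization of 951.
3 × 317

Divide by primes starting from smallest:
951 ÷ 3 = 317
317 ÷ 317 = 1

951 = 3 × 317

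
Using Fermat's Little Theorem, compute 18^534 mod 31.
By Fermat: 18^{30} ≡ 1 (mod 31). 534 ≡ 24 (mod 30). So 18^{534} ≡ 18^{24} ≡ 2 (mod 31)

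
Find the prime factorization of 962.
2 × 13 × 37

Divide by primes starting from smallest:
962 ÷ 2 = 481
481 ÷ 13 = 37
37 ÷ 37 = 1

962 = 2 × 13 × 37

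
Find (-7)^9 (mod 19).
(-7) ≡ 12 (mod 19). 9 = 8 + 1 (binary 1001). Repeated squaring mod 19: 12^1 ≡ 12; 12^2 ≡ 12² = 144 ≡ 11; 12^4 ≡ 11² = 121 ≡ 7; 12^8 ≡ 7² = 49 ≡ 11. Multiply: (-7)^9 ≡ 12^8 × 12^1 ≡ 11 × 12 (mod 19): 11 × 12 = 132 ≡ 18. So (-7)^9 ≡ 18 (mod 19).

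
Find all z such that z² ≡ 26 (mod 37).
The square roots of 26 mod 37 are 10 and 27. Verify: 10² = 100 ≡ 26 (mod 37)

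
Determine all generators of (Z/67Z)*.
Primitive roots mod 67: {2, 7, 11, 12, 13, 18, 20, 28, 31, 32, 34, 41, 44, 46, 48, 50, 51, 57, 61, 63}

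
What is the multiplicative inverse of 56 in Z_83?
43

Using Extended Euclidean Algorithm:
gcd(56, 83) = 1
Bezout coefficients: 56 × -40 + 83 × 27 = 1
So 56 × -40 ≡ 1 (mod 83)
The inverse is -40 mod 83 = 43
Verification: 56 × 43 = 2408 = 29 × 83 + 1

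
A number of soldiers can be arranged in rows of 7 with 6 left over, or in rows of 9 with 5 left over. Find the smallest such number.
M = 7 × 9 = 63. M₁ = 9, y₁ ≡ 4 (mod 7). M₂ = 7, y₂ ≡ 4 (mod 9). t = 6×9×4 + 5×7×4 ≡ 41 (mod 63). The smallest positive such number is 41.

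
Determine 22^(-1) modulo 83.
22^(-1) ≡ 34 (mod 83). Verification: 22 × 34 = 748 ≡ 1 (mod 83)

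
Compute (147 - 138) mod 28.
9

(147 - 138) = 9
9 mod 28 = 9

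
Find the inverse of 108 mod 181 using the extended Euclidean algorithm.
Extended GCD: 108(-62) + 181(37) = 1. So 108^(-1) ≡ 119 ≡ 119 (mod 181). Verify: 108 × 119 = 12852 ≡ 1 (mod 181)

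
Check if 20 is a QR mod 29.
By Euler's criterion: 20^{14} ≡ 1 (mod 29). Since this equals 1, 20 is a QR.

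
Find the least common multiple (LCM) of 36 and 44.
396

First find GCD(36, 44) using the Euclidean algorithm:
36 = 0 × 44 + 36
44 = 1 × 36 + 8
36 = 4 × 8 + 4
8 = 2 × 4 + 0
GCD(36, 44) = 4

LCM formula: LCM(a, b) = (a × b) / GCD(a, b)
LCM(36, 44) = (36 × 44) / 4
LCM(36, 44) = 1584 / 4
LCM(36, 44) = 396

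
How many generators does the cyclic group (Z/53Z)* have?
24

The number of primitive roots modulo p is φ(p-1) = φ(52)
φ(52) = 24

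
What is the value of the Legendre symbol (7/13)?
(7/13) = 7^{6} mod 13 = -1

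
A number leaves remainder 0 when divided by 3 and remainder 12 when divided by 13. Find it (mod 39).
M = 3 × 13 = 39. M₁ = 13, y₁ ≡ 1 (mod 3). M₂ = 3, y₂ ≡ 9 (mod 13). x = 0×13×1 + 12×3×9 ≡ 12 (mod 39)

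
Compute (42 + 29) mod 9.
8

(42 + 29) = 71
71 mod 9 = 8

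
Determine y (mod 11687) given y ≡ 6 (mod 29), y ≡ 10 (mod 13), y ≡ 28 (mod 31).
10475

Using the Chinese Remainder Theorem:
M = product of moduli = 11687
For equation 1: M_1 = 403, 403 ≡ 26 (mod 29), inverse of 403 mod 29 is 19 (check: 26 × 19 = 494 ≡ 1 (mod 29))
For equation 2: M_2 = 899, 899 ≡ 2 (mod 13), inverse of 899 mod 13 is 7 (check: 2 × 7 = 14 ≡ 1 (mod 13))
For equation 3: M_3 = 377, 377 ≡ 5 (mod 31), inverse of 377 mod 31 is 25 (check: 5 × 25 = 125 ≡ 1 (mod 31))
Combine: y ≡ Σ r_i×M_i×(M_i⁻¹ mod m_i) = 6×403×19 + 10×899×7 + 28×377×25 = 45942 + 62930 + 263900 = 372772
372772 mod 11687 = 10475
y ≡ 10475 (mod 11687)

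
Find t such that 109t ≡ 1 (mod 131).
109^(-1) ≡ 125 (mod 131). Verification: 109 × 125 = 13625 ≡ 1 (mod 131)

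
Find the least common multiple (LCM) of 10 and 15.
30

First find GCD(10, 15) using the Euclidean algorithm:
10 = 0 × 15 + 10
15 = 1 × 10 + 5
10 = 2 × 5 + 0
GCD(10, 15) = 5

LCM formula: LCM(a, b) = (a × b) / GCD(a, b)
LCM(10, 15) = (10 × 15) / 5
LCM(10, 15) = 150 / 5
LCM(10, 15) = 30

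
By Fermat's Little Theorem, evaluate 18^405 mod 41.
By Fermat: 18^{40} ≡ 1 (mod 41). 405 ≡ 5 (mod 40). So 18^{405} ≡ 18^{5} ≡ 1 (mod 41)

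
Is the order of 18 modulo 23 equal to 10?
No, the actual order is 11, not 10.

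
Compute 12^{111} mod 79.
15

Using successive squaring:
Binary expansion of 111: 1101111
Powers of 12 mod 79 (each is the square of the previous):
  12^1 ≡ 12 (mod 79)
  12^2 ≡ 12² = 144 ≡ 65 (mod 79)
  12^4 ≡ 65² = 4225 ≡ 38 (mod 79)
  12^8 ≡ 38² = 1444 ≡ 22 (mod 79)
  12^16 ≡ 22² = 484 ≡ 10 (mod 79)
  12^32 ≡ 10² = 100 ≡ 21 (mod 79)
  12^64 ≡ 21² = 441 ≡ 46 (mod 79)
111 = 64 + 32 + 8 + 4 + 2 + 1, so 12^111 = 12^64 × 12^32 × 12^8 × 12^4 × 12^2 × 12^1 ≡ 46 × 21 × 22 × 38 × 65 × 12 (mod 79)
Multiplying step by step:
  46 × 21 = 966 ≡ 18 (mod 79)
  18 × 22 = 396 ≡ 1 (mod 79)
  1 × 38 = 38 ≡ 38 (mod 79)
  38 × 65 = 2470 ≡ 21 (mod 79)
  21 × 12 = 252 ≡ 15 (mod 79)
Result: 12^111 ≡ 15 (mod 79)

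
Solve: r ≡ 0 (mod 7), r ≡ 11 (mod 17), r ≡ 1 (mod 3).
M = 7 × 17 × 3 = 357. M₁ = 51, y₁ ≡ 4 (mod 7). M₂ = 21, y₂ ≡ 13 (mod 17). M₃ = 119, y₃ ≡ 2 (mod 3). r = 0×51×4 + 11×21×13 + 1×119×2 ≡ 28 (mod 357)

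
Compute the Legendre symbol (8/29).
(8/29) = 8^{14} mod 29 = -1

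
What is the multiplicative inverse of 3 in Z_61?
41

Using Extended Euclidean Algorithm:
gcd(3, 61) = 1
Bezout coefficients: 3 × -20 + 61 × 1 = 1
So 3 × -20 ≡ 1 (mod 61)
The inverse is -20 mod 61 = 41
Verification: 3 × 41 = 123 = 2 × 61 + 1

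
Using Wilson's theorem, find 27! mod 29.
(28)! = (27)! × (28) ≡ -1 (mod 29). So (27)! ≡ -1 × (28)^(-1) ≡ (-1)×(-1) = 1 (mod 29)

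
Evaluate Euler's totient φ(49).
42

Prime factorization: 49 = 7^2
Using the formula φ(n) = n × Π(1 - 1/p) for each prime factor p:
φ(49) = 49 × (1 - 1/7)
φ(49) = 42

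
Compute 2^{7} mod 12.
8

Using successive squaring:
Binary expansion of 7: 111
Powers of 2 mod 12 (each is the square of the previous):
  2^1 ≡ 2 (mod 12)
  2^2 ≡ 2² = 4 ≡ 4 (mod 12)
  2^4 ≡ 4² = 16 ≡ 4 (mod 12)
7 = 4 + 2 + 1, so 2^7 = 2^4 × 2^2 × 2^1 ≡ 4 × 4 × 2 (mod 12)
Multiplying step by step:
  4 × 4 = 16 ≡ 4 (mod 12)
  4 × 2 = 8 ≡ 8 (mod 12)
Result: 2^7 ≡ 8 (mod 12)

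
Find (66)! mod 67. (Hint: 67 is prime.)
By Wilson's theorem, (66)! ≡ -1 ≡ 66 (mod 67)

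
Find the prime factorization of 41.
41

Divide by primes starting from smallest:
41 ÷ 41 = 1

41 = 41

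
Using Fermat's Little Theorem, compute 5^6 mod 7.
By Fermat's Little Theorem, 5^{6} ≡ 1 (mod 7) since 7 is prime and gcd(5, 7) = 1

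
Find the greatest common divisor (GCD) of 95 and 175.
5

Using the Euclidean algorithm:
95 = 0 × 175 + 95
175 = 1 × 95 + 80
95 = 1 × 80 + 15
80 = 5 × 15 + 5
15 = 3 × 5 + 0

GCD(95, 175) = 5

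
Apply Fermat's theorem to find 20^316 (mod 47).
By Fermat: 20^{46} ≡ 1 (mod 47). 316 = 6×46 + 40. So 20^{316} ≡ 20^{40} ≡ 8 (mod 47)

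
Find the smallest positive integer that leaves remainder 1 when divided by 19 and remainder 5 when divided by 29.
M = 19 × 29 = 551. M₁ = 29, y₁ ≡ 2 (mod 19). M₂ = 19, y₂ ≡ 26 (mod 29). y = 1×29×2 + 5×19×26 ≡ 324 (mod 551). The smallest positive such number is 324.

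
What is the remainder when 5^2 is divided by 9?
2 = 2 (binary 10). Repeated squaring mod 9: 5^1 ≡ 5; 5^2 ≡ 5² = 25 ≡ 7. So 5^2 ≡ 7 (mod 9).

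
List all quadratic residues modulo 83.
QRs mod 83: {1, 3, 4, 7, 9, 10, 11, 12, 16, 17, 21, 23, 25, 26, 27, 28, 29, 30, 31, 33, 36, 37, 38, 40, 41, 44, 48, 49, 51, 59, 61, 63, 64, 65, 68, 69, 70, 75, 77, 78, 81}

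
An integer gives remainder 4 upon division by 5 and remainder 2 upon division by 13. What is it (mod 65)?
M = 5 × 13 = 65. M₁ = 13, y₁ ≡ 2 (mod 5). M₂ = 5, y₂ ≡ 8 (mod 13). t = 4×13×2 + 2×5×8 ≡ 54 (mod 65). The smallest positive such number is 54.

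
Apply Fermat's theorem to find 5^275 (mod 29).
By Fermat: 5^{28} ≡ 1 (mod 29). 275 ≡ 23 (mod 28). So 5^{275} ≡ 5^{23} ≡ 4 (mod 29)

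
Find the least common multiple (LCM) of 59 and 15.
885

First find GCD(59, 15) using the Euclidean algorithm:
59 = 3 × 15 + 14
15 = 1 × 14 + 1
14 = 14 × 1 + 0
GCD(59, 15) = 1

LCM formula: LCM(a, b) = (a × b) / GCD(a, b)
LCM(59, 15) = (59 × 15) / 1
LCM(59, 15) = 885 / 1
LCM(59, 15) = 885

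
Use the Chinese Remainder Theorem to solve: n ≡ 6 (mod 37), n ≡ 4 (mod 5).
154

Using the Chinese Remainder Theorem:
M = product of moduli = 185
For equation 1: M_1 = 5, 5 ≡ 5 (mod 37), inverse of 5 mod 37 is 15 (check: 5 × 15 = 75 ≡ 1 (mod 37))
For equation 2: M_2 = 37, 37 ≡ 2 (mod 5), inverse of 37 mod 5 is 3 (check: 2 × 3 = 6 ≡ 1 (mod 5))
Combine: n ≡ Σ r_i×M_i×(M_i⁻¹ mod m_i) = 6×5×15 + 4×37×3 = 450 + 444 = 894
894 mod 185 = 154
n ≡ 154 (mod 185)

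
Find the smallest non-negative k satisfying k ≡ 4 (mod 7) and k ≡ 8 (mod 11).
M = 7 × 11 = 77. M₁ = 11, y₁ ≡ 2 (mod 7). M₂ = 7, y₂ ≡ 8 (mod 11). k = 4×11×2 + 8×7×8 ≡ 74 (mod 77)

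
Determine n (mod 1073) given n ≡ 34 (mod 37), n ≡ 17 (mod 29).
626

Using the Chinese Remainder Theorem:
M = product of moduli = 1073
For equation 1: M_1 = 29, 29 ≡ 29 (mod 37), inverse of 29 mod 37 is 23 (check: 29 × 23 = 667 ≡ 1 (mod 37))
For equation 2: M_2 = 37, 37 ≡ 8 (mod 29), inverse of 37 mod 29 is 11 (check: 8 × 11 = 88 ≡ 1 (mod 29))
Combine: n ≡ Σ r_i×M_i×(M_i⁻¹ mod m_i) = 34×29×23 + 17×37×11 = 22678 + 6919 = 29597
29597 mod 1073 = 626
n ≡ 626 (mod 1073)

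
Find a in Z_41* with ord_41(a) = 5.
10 has order 5 mod 41 since 10^{5} ≡ 1 (mod 41) and no smaller power works.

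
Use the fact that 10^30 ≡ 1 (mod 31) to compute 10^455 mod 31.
By Fermat: 10^{30} ≡ 1 (mod 31). 455 ≡ 5 (mod 30). So 10^{455} ≡ 10^{5} ≡ 25 (mod 31)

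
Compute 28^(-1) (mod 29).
28^(-1) ≡ 28 (mod 29). Verification: 28 × 28 = 784 ≡ 1 (mod 29)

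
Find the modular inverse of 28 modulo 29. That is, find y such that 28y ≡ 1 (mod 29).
28

Using Extended Euclidean Algorithm:
gcd(28, 29) = 1
Bezout coefficients: 28 × -1 + 29 × 1 = 1
So 28 × -1 ≡ 1 (mod 29)
The inverse is -1 mod 29 = 28
Verification: 28 × 28 = 784 = 27 × 29 + 1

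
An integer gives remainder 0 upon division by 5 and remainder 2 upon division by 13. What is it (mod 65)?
M = 5 × 13 = 65. M₁ = 13, y₁ ≡ 2 (mod 5). M₂ = 5, y₂ ≡ 8 (mod 13). m = 0×13×2 + 2×5×8 ≡ 15 (mod 65). The smallest positive such number is 15.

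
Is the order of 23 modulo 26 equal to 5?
No, the actual order is 6, not 5.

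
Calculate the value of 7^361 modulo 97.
Using Fermat: 7^{96} ≡ 1 (mod 97). 361 ≡ 73 (mod 96). So 7^{361} ≡ 7^{73} ≡ 57 (mod 97)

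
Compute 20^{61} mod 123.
20

Using successive squaring:
Binary expansion of 61: 111101
Powers of 20 mod 123 (each is the square of the previous):
  20^1 ≡ 20 (mod 123)
  20^2 ≡ 20² = 400 ≡ 31 (mod 123)
  20^4 ≡ 31² = 961 ≡ 100 (mod 123)
  20^8 ≡ 100² = 10000 ≡ 37 (mod 123)
  20^16 ≡ 37² = 1369 ≡ 16 (mod 123)
  20^32 ≡ 16² = 256 ≡ 10 (mod 123)
61 = 32 + 16 + 8 + 4 + 1, so 20^61 = 20^32 × 20^16 × 20^8 × 20^4 × 20^1 ≡ 10 × 16 × 37 × 100 × 20 (mod 123)
Multiplying step by step:
  10 × 16 = 160 ≡ 37 (mod 123)
  37 × 37 = 1369 ≡ 16 (mod 123)
  16 × 100 = 1600 ≡ 1 (mod 123)
  1 × 20 = 20 ≡ 20 (mod 123)
Result: 20^61 ≡ 20 (mod 123)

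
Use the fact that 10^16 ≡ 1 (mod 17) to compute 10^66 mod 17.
By Fermat: 10^{16} ≡ 1 (mod 17). 66 = 4×16 + 2. So 10^{66} ≡ 10^{2} ≡ 15 (mod 17)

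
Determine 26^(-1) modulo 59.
26^(-1) ≡ 25 (mod 59). Verification: 26 × 25 = 650 ≡ 1 (mod 59)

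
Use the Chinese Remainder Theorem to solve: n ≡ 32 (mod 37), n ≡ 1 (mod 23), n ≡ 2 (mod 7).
254

Using the Chinese Remainder Theorem:
M = product of moduli = 5957
For equation 1: M_1 = 161, 161 ≡ 13 (mod 37), inverse of 161 mod 37 is 20 (check: 13 × 20 = 260 ≡ 1 (mod 37))
For equation 2: M_2 = 259, 259 ≡ 6 (mod 23), inverse of 259 mod 23 is 4 (check: 6 × 4 = 24 ≡ 1 (mod 23))
For equation 3: M_3 = 851, 851 ≡ 4 (mod 7), inverse of 851 mod 7 is 2 (check: 4 × 2 = 8 ≡ 1 (mod 7))
Combine: n ≡ Σ r_i×M_i×(M_i⁻¹ mod m_i) = 32×161×20 + 1×259×4 + 2×851×2 = 103040 + 1036 + 3404 = 107480
107480 mod 5957 = 254
n ≡ 254 (mod 5957)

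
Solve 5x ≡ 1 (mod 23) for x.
14

Using Extended Euclidean Algorithm:
gcd(5, 23) = 1
Bezout coefficients: 5 × -9 + 23 × 2 = 1
So 5 × -9 ≡ 1 (mod 23)
The inverse is -9 mod 23 = 14
Verification: 5 × 14 = 70 = 3 × 23 + 1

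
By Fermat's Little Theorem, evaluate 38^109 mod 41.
By Fermat: 38^{40} ≡ 1 (mod 41). 109 = 2×40 + 29. So 38^{109} ≡ 38^{29} ≡ 3 (mod 41)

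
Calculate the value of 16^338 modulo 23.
Using Fermat: 16^{22} ≡ 1 (mod 23). 338 ≡ 8 (mod 22). So 16^{338} ≡ 16^{8} ≡ 12 (mod 23)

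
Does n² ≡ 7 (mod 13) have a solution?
By Euler's criterion: 7^{6} ≡ 12 (mod 13). Since this equals -1 (≡ 12), 7 is not a QR.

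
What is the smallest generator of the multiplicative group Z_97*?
p - 1 = 96 has prime divisors 2, 3. h is a primitive root mod 97 iff h^(96/q) ≢ 1 (mod 97) for each such q.
h = 2: 2^48 ≡ 1, 2^32 ≡ 35 (mod 97); 2^48 ≡ 1, so not a primitive root.
h = 3: 3^48 ≡ 1, 3^32 ≡ 35 (mod 97); 3^48 ≡ 1, so not a primitive root.
h = 4: 4^48 ≡ 1, 4^32 ≡ 61 (mod 97); 4^48 ≡ 1, so not a primitive root.
h = 5: 5^48 ≡ 96, 5^32 ≡ 35 (mod 97); none is 1, so 5 has order 96 and is a primitive root.
The smallest primitive root mod 97 is g = 5.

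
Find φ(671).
600

Prime factorization: 671 = 11 × 61
Using the formula φ(n) = n × Π(1 - 1/p) for each prime factor p:
φ(671) = 671 × (1 - 1/11) × (1 - 1/61)
φ(671) = 600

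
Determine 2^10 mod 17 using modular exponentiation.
10 = 8 + 2 (binary 1010). Repeated squaring mod 17: 2^1 ≡ 2; 2^2 ≡ 2² = 4 ≡ 4; 2^4 ≡ 4² = 16 ≡ 16; 2^8 ≡ 16² = 256 ≡ 1. Multiply: 2^10 = 2^8 × 2^2 ≡ 1 × 4 (mod 17): 1 × 4 = 4 ≡ 4. So 2^10 ≡ 4 (mod 17).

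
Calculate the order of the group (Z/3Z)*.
2

Prime factorization: 3 = 3
Using the formula φ(n) = n × Π(1 - 1/p) for each prime factor p:
φ(3) = 3 × (1 - 1/3)
φ(3) = 2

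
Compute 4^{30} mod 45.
1

Using successive squaring:
Binary expansion of 30: 11110
Powers of 4 mod 45 (each is the square of the previous):
  4^1 ≡ 4 (mod 45)
  4^2 ≡ 4² = 16 ≡ 16 (mod 45)
  4^4 ≡ 16² = 256 ≡ 31 (mod 45)
  4^8 ≡ 31² = 961 ≡ 16 (mod 45)
  4^16 ≡ 16² = 256 ≡ 31 (mod 45)
30 = 16 + 8 + 4 + 2, so 4^30 = 4^16 × 4^8 × 4^4 × 4^2 ≡ 31 × 16 × 31 × 16 (mod 45)
Multiplying step by step:
  31 × 16 = 496 ≡ 1 (mod 45)
  1 × 31 = 31 ≡ 31 (mod 45)
  31 × 16 = 496 ≡ 1 (mod 45)
Result: 4^30 ≡ 1 (mod 45)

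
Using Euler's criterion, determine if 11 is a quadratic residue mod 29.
By Euler's criterion: 11^{14} ≡ 28 (mod 29). Since this equals -1 (≡ 28), 11 is not a QR.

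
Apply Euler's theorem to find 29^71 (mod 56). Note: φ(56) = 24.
By Euler: 29^{24} ≡ 1 (mod 56) since gcd(29, 56) = 1. 71 = 2×24 + 23. So 29^{71} ≡ 29^{23} ≡ 29 (mod 56)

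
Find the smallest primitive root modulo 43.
p - 1 = 42 has prime divisors 2, 3, 7. h is a primitive root mod 43 iff h^(42/q) ≢ 1 (mod 43) for each such q.
h = 2: 2^21 ≡ 42, 2^14 ≡ 1, 2^6 ≡ 21 (mod 43); 2^14 ≡ 1, so not a primitive root.
h = 3: 3^21 ≡ 42, 3^14 ≡ 36, 3^6 ≡ 41 (mod 43); none is 1, so 3 has order 42 and is a primitive root.
The smallest primitive root mod 43 is g = 3.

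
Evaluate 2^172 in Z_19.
Using Fermat: 2^{18} ≡ 1 (mod 19). 172 ≡ 10 (mod 18). So 2^{172} ≡ 2^{10} ≡ 17 (mod 19)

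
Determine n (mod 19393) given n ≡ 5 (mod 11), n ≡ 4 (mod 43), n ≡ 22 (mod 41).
12732

Using the Chinese Remainder Theorem:
M = product of moduli = 19393
For equation 1: M_1 = 1763, 1763 ≡ 3 (mod 11), inverse of 1763 mod 11 is 4 (check: 3 × 4 = 12 ≡ 1 (mod 11))
For equation 2: M_2 = 451, 451 ≡ 21 (mod 43), inverse of 451 mod 43 is 41 (check: 21 × 41 = 861 ≡ 1 (mod 43))
For equation 3: M_3 = 473, 473 ≡ 22 (mod 41), inverse of 473 mod 41 is 28 (check: 22 × 28 = 616 ≡ 1 (mod 41))
Combine: n ≡ Σ r_i×M_i×(M_i⁻¹ mod m_i) = 5×1763×4 + 4×451×41 + 22×473×28 = 35260 + 73964 + 291368 = 400592
400592 mod 19393 = 12732
n ≡ 12732 (mod 19393)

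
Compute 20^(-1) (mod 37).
20^(-1) ≡ 13 (mod 37). Verification: 20 × 13 = 260 ≡ 1 (mod 37)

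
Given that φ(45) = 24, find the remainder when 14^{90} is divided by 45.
By Euler: 14^{24} ≡ 1 (mod 45) since gcd(14, 45) = 1. 90 = 3×24 + 18. So 14^{90} ≡ 14^{18} ≡ 1 (mod 45)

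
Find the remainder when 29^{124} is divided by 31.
By Fermat: 29^{30} ≡ 1 (mod 31). 124 = 4×30 + 4. So 29^{124} ≡ 29^{4} ≡ 16 (mod 31)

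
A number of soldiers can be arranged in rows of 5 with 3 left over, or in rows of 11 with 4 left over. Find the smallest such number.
M = 5 × 11 = 55. M₁ = 11, y₁ ≡ 1 (mod 5). M₂ = 5, y₂ ≡ 9 (mod 11). x = 3×11×1 + 4×5×9 ≡ 48 (mod 55). The smallest positive such number is 48.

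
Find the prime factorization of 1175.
5^2 × 47

Divide by primes starting from smallest:
1175 ÷ 5 = 235
235 ÷ 5 = 47
47 ÷ 47 = 1

1175 = 5^2 × 47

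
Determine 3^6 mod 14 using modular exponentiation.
6 = 4 + 2 (binary 110). Repeated squaring mod 14: 3^1 ≡ 3; 3^2 ≡ 3² = 9 ≡ 9; 3^4 ≡ 9² = 81 ≡ 11. Multiply: 3^6 = 3^4 × 3^2 ≡ 11 × 9 (mod 14): 11 × 9 = 99 ≡ 1. So 3^6 ≡ 1 (mod 14).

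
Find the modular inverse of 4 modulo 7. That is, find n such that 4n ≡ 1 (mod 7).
2

Using Extended Euclidean Algorithm:
gcd(4, 7) = 1
Bezout coefficients: 4 × 2 + 7 × -1 = 1
So 4 × 2 ≡ 1 (mod 7)
The inverse is 2 mod 7 = 2
Verification: 4 × 2 = 8 = 1 × 7 + 1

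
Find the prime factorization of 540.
2^2 × 3^3 × 5

Divide by primes starting from smallest:
540 ÷ 2 = 270
270 ÷ 2 = 135
135 ÷ 3 = 45
45 ÷ 3 = 15
15 ÷ 3 = 5
5 ÷ 5 = 1

540 = 2^2 × 3^3 × 5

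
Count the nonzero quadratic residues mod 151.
For prime 151, there are (p-1)/2 = (151-1)/2 = 75 quadratic residues (excluding 0).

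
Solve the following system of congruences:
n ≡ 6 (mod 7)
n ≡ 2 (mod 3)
20

Using the Chinese Remainder Theorem:
M = product of moduli = 21
For equation 1: M_1 = 3, 3 ≡ 3 (mod 7), inverse of 3 mod 7 is 5 (check: 3 × 5 = 15 ≡ 1 (mod 7))
For equation 2: M_2 = 7, 7 ≡ 1 (mod 3), inverse of 7 mod 3 is 1 (check: 1 × 1 = 1 ≡ 1 (mod 3))
Combine: n ≡ Σ r_i×M_i×(M_i⁻¹ mod m_i) = 6×3×5 + 2×7×1 = 90 + 14 = 104
104 mod 21 = 20
n ≡ 20 (mod 21)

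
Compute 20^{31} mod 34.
6

Using successive squaring:
Binary expansion of 31: 11111
Powers of 20 mod 34 (each is the square of the previous):
  20^1 ≡ 20 (mod 34)
  20^2 ≡ 20² = 400 ≡ 26 (mod 34)
  20^4 ≡ 26² = 676 ≡ 30 (mod 34)
  20^8 ≡ 30² = 900 ≡ 16 (mod 34)
  20^16 ≡ 16² = 256 ≡ 18 (mod 34)
31 = 16 + 8 + 4 + 2 + 1, so 20^31 = 20^16 × 20^8 × 20^4 × 20^2 × 20^1 ≡ 18 × 16 × 30 × 26 × 20 (mod 34)
Multiplying step by step:
  18 × 16 = 288 ≡ 16 (mod 34)
  16 × 30 = 480 ≡ 4 (mod 34)
  4 × 26 = 104 ≡ 2 (mod 34)
  2 × 20 = 40 ≡ 6 (mod 34)
Result: 20^31 ≡ 6 (mod 34)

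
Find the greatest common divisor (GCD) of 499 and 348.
1

Using the Euclidean algorithm:
499 = 1 × 348 + 151
348 = 2 × 151 + 46
151 = 3 × 46 + 13
46 = 3 × 13 + 7
13 = 1 × 7 + 6
7 = 1 × 6 + 1
6 = 6 × 1 + 0

GCD(499, 348) = 1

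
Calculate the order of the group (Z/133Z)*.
108

Prime factorization: 133 = 7 × 19
Using the formula φ(n) = n × Π(1 - 1/p) for each prime factor p:
φ(133) = 133 × (1 - 1/7) × (1 - 1/19)
φ(133) = 108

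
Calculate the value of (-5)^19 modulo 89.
Using repeated squaring. (-5) ≡ 84 (mod 89). 19 = 16 + 2 + 1 (binary 10011). Repeated squaring mod 89: 84^1 ≡ 84; 84^2 ≡ 84² = 7056 ≡ 25; 84^4 ≡ 25² = 625 ≡ 2; 84^8 ≡ 2² = 4 ≡ 4; 84^16 ≡ 4² = 16 ≡ 16. Multiply: (-5)^19 ≡ 84^16 × 84^2 × 84^1 ≡ 16 × 25 × 84 (mod 89): 16 × 25 = 400 ≡ 44; 44 × 84 = 3696 ≡ 47. So (-5)^19 ≡ 47 (mod 89).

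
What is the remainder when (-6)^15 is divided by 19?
Using repeated squaring. (-6) ≡ 13 (mod 19). 15 = 8 + 4 + 2 + 1 (binary 1111). Repeated squaring mod 19: 13^1 ≡ 13; 13^2 ≡ 13² = 169 ≡ 17; 13^4 ≡ 17² = 289 ≡ 4; 13^8 ≡ 4² = 16 ≡ 16. Multiply: (-6)^15 ≡ 13^8 × 13^4 × 13^2 × 13^1 ≡ 16 × 4 × 17 × 13 (mod 19): 16 × 4 = 64 ≡ 7; 7 × 17 = 119 ≡ 5; 5 × 13 = 65 ≡ 8. So (-6)^15 ≡ 8 (mod 19).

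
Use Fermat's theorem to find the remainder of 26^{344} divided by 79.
25

By Fermat's Little Theorem, a^(p-1) ≡ 1 (mod p) for prime p and gcd(a, p) = 1
Here p = 79, so 26^78 ≡ 1 (mod 79)
We can reduce the exponent: 344 mod 78 = 32
So 26^344 ≡ 26^32 (mod 79)
Computing: 26^32 mod 79 = 25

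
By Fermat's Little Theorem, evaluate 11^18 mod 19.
By Fermat's Little Theorem, 11^{18} ≡ 1 (mod 19) since 19 is prime and gcd(11, 19) = 1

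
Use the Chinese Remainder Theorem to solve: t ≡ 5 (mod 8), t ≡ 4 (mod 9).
M = 8 × 9 = 72. M₁ = 9, y₁ ≡ 1 (mod 8). M₂ = 8, y₂ ≡ 8 (mod 9). t = 5×9×1 + 4×8×8 ≡ 13 (mod 72)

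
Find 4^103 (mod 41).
Using Fermat: 4^{40} ≡ 1 (mod 41). 103 ≡ 23 (mod 40). So 4^{103} ≡ 4^{23} ≡ 23 (mod 41)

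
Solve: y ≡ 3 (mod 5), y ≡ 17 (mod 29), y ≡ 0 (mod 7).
M = 5 × 29 × 7 = 1015. M₁ = 203, y₁ ≡ 2 (mod 5). M₂ = 35, y₂ ≡ 5 (mod 29). M₃ = 145, y₃ ≡ 3 (mod 7). y = 3×203×2 + 17×35×5 + 0×145×3 ≡ 133 (mod 1015)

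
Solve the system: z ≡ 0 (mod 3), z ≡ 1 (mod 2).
M = 3 × 2 = 6. M₁ = 2, y₁ ≡ 2 (mod 3). M₂ = 3, y₂ ≡ 1 (mod 2). z = 0×2×2 + 1×3×1 ≡ 3 (mod 6)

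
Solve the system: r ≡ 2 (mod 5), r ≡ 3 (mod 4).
M = 5 × 4 = 20. M₁ = 4, y₁ ≡ 4 (mod 5). M₂ = 5, y₂ ≡ 1 (mod 4). r = 2×4×4 + 3×5×1 ≡ 7 (mod 20)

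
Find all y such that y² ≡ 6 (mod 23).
The square roots of 6 mod 23 are 12 and 11. Verify: 12² = 144 ≡ 6 (mod 23)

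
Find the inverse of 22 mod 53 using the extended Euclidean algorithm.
Extended GCD: 22(-12) + 53(5) = 1. So 22^(-1) ≡ 41 ≡ 41 (mod 53). Verify: 22 × 41 = 902 ≡ 1 (mod 53)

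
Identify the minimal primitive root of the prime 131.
p - 1 = 130 has prime divisors 2, 5, 13. h is a primitive root mod 131 iff h^(130/q) ≢ 1 (mod 131) for each such q.
h = 2: 2^65 ≡ 130, 2^26 ≡ 53, 2^10 ≡ 107 (mod 131); none is 1, so 2 has order 130 and is a primitive root.
The smallest primitive root mod 131 is g = 2.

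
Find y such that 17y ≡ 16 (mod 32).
16

Since gcd(17, 32) = 1 divides 16, a solution exists.
Multiply both sides by the inverse of 17 mod 32:
  17^(-1) mod 32 = 17
  x ≡ 17 × 16 ≡ 272 ≡ 16 (mod 32)
Verification: 17 × 16 = 272 = 8 × 32 + 16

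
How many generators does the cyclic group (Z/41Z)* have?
16

The number of primitive roots modulo p is φ(p-1) = φ(40)
φ(40) = 16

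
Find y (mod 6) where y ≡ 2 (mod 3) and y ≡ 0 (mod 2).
M = 3 × 2 = 6. M₁ = 2, y₁ ≡ 2 (mod 3). M₂ = 3, y₂ ≡ 1 (mod 2). y = 2×2×2 + 0×3×1 ≡ 2 (mod 6)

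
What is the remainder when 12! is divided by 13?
By Wilson's theorem, (12)! ≡ -1 ≡ 12 (mod 13)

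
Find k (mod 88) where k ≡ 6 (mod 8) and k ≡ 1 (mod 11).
M = 8 × 11 = 88. M₁ = 11, y₁ ≡ 3 (mod 8). M₂ = 8, y₂ ≡ 7 (mod 11). k = 6×11×3 + 1×8×7 ≡ 78 (mod 88)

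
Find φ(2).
1

Prime factorization: 2 = 2
Using the formula φ(n) = n × Π(1 - 1/p) for each prime factor p:
φ(2) = 2 × (1 - 1/2)
φ(2) = 1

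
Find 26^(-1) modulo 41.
30

Using Extended Euclidean Algorithm:
gcd(26, 41) = 1
Bezout coefficients: 26 × -11 + 41 × 7 = 1
So 26 × -11 ≡ 1 (mod 41)
The inverse is -11 mod 41 = 30
Verification: 26 × 30 = 780 = 19 × 41 + 1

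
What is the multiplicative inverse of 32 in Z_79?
32^(-1) ≡ 42 (mod 79). Verification: 32 × 42 = 1344 ≡ 1 (mod 79)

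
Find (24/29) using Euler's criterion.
(24/29) = 24^{14} mod 29 = 1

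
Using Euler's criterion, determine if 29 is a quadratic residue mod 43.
By Euler's criterion: 29^{21} ≡ 42 (mod 43). Since this equals -1 (≡ 42), 29 is not a QR.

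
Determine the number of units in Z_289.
272

Prime factorization: 289 = 17^2
Using the formula φ(n) = n × Π(1 - 1/p) for each prime factor p:
φ(289) = 289 × (1 - 1/17)
φ(289) = 272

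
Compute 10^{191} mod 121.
43

Using successive squaring:
Binary expansion of 191: 10111111
Powers of 10 mod 121 (each is the square of the previous):
  10^1 ≡ 10 (mod 121)
  10^2 ≡ 10² = 100 ≡ 100 (mod 121)
  10^4 ≡ 100² = 10000 ≡ 78 (mod 121)
  10^8 ≡ 78² = 6084 ≡ 34 (mod 121)
  10^16 ≡ 34² = 1156 ≡ 67 (mod 121)
  10^32 ≡ 67² = 4489 ≡ 12 (mod 121)
  10^64 ≡ 12² = 144 ≡ 23 (mod 121)
  10^128 ≡ 23² = 529 ≡ 45 (mod 121)
191 = 128 + 32 + 16 + 8 + 4 + 2 + 1, so 10^191 = 10^128 × 10^32 × 10^16 × 10^8 × 10^4 × 10^2 × 10^1 ≡ 45 × 12 × 67 × 34 × 78 × 100 × 10 (mod 121)
Multiplying step by step:
  45 × 12 = 540 ≡ 56 (mod 121)
  56 × 67 = 3752 ≡ 1 (mod 121)
  1 × 34 = 34 ≡ 34 (mod 121)
  34 × 78 = 2652 ≡ 111 (mod 121)
  111 × 100 = 11100 ≡ 89 (mod 121)
  89 × 10 = 890 ≡ 43 (mod 121)
Result: 10^191 ≡ 43 (mod 121)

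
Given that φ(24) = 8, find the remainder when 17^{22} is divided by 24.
By Euler: 17^{8} ≡ 1 (mod 24) since gcd(17, 24) = 1. 22 = 2×8 + 6. So 17^{22} ≡ 17^{6} ≡ 1 (mod 24)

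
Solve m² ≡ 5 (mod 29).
The square roots of 5 mod 29 are 18 and 11. Verify: 18² = 324 ≡ 5 (mod 29)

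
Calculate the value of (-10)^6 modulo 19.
(-10) ≡ 9 (mod 19). 6 = 4 + 2 (binary 110). Repeated squaring mod 19: 9^1 ≡ 9; 9^2 ≡ 9² = 81 ≡ 5; 9^4 ≡ 5² = 25 ≡ 6. Multiply: (-10)^6 ≡ 9^4 × 9^2 ≡ 6 × 5 (mod 19): 6 × 5 = 30 ≡ 11. So (-10)^6 ≡ 11 (mod 19).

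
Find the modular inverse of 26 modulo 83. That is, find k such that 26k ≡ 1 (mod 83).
16

Using Extended Euclidean Algorithm:
gcd(26, 83) = 1
Bezout coefficients: 26 × 16 + 83 × -5 = 1
So 26 × 16 ≡ 1 (mod 83)
The inverse is 16 mod 83 = 16
Verification: 26 × 16 = 416 = 5 × 83 + 1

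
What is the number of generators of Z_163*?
Number of primitive roots mod 163 = φ(162) = 54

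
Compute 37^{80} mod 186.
67

Using successive squaring:
Binary expansion of 80: 1010000
Powers of 37 mod 186 (each is the square of the previous):
  37^1 ≡ 37 (mod 186)
  37^2 ≡ 37² = 1369 ≡ 67 (mod 186)
  37^4 ≡ 67² = 4489 ≡ 25 (mod 186)
  37^8 ≡ 25² = 625 ≡ 67 (mod 186)
  37^16 ≡ 67² = 4489 ≡ 25 (mod 186)
  37^32 ≡ 25² = 625 ≡ 67 (mod 186)
  37^64 ≡ 67² = 4489 ≡ 25 (mod 186)
80 = 64 + 16, so 37^80 = 37^64 × 37^16 ≡ 25 × 25 (mod 186)
Multiplying step by step:
  25 × 25 = 625 ≡ 67 (mod 186)
Result: 37^80 ≡ 67 (mod 186)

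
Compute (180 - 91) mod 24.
17

(180 - 91) = 89
89 mod 24 = 17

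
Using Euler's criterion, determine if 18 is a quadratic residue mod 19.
By Euler's criterion: 18^{9} ≡ 18 (mod 19). Since this equals -1 (≡ 18), 18 is not a QR.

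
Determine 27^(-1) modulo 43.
27^(-1) ≡ 8 (mod 43). Verification: 27 × 8 = 216 ≡ 1 (mod 43)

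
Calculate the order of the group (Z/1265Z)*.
880

Prime factorization: 1265 = 5 × 11 × 23
Using the formula φ(n) = n × Π(1 - 1/p) for each prime factor p:
φ(1265) = 1265 × (1 - 1/5) × (1 - 1/11) × (1 - 1/23)
φ(1265) = 880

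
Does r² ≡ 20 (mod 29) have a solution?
By Euler's criterion: 20^{14} ≡ 1 (mod 29). Since this equals 1, 20 is a QR.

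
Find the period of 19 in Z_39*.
Powers of 19 mod 39: 19^1≡19, 19^2≡10, 19^3≡34, 19^4≡22, 19^5≡28, 19^6≡25, 19^7≡7, 19^8≡16, 19^9≡31, 19^10≡4, 19^11≡37, 19^12≡1. Order = 12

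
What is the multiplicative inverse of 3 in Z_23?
3^(-1) ≡ 8 (mod 23). Verification: 3 × 8 = 24 ≡ 1 (mod 23)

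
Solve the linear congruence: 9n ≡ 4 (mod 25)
6

Since gcd(9, 25) = 1 divides 4, a solution exists.
Multiply both sides by the inverse of 9 mod 25:
  9^(-1) mod 25 = 14
  x ≡ 14 × 4 ≡ 56 ≡ 6 (mod 25)
Verification: 9 × 6 = 54 = 2 × 25 + 4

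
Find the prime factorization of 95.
5 × 19

Divide by primes starting from smallest:
95 ÷ 5 = 19
19 ÷ 19 = 1

95 = 5 × 19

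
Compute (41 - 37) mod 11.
4

(41 - 37) = 4
4 mod 11 = 4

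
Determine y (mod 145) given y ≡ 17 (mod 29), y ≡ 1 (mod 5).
46

Using the Chinese Remainder Theorem:
M = product of moduli = 145
For equation 1: M_1 = 5, 5 ≡ 5 (mod 29), inverse of 5 mod 29 is 6 (check: 5 × 6 = 30 ≡ 1 (mod 29))
For equation 2: M_2 = 29, 29 ≡ 4 (mod 5), inverse of 29 mod 5 is 4 (check: 4 × 4 = 16 ≡ 1 (mod 5))
Combine: y ≡ Σ r_i×M_i×(M_i⁻¹ mod m_i) = 17×5×6 + 1×29×4 = 510 + 116 = 626
626 mod 145 = 46
y ≡ 46 (mod 145)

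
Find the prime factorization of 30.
2 × 3 × 5

Divide by primes starting from smallest:
30 ÷ 2 = 15
15 ÷ 3 = 5
5 ÷ 5 = 1

30 = 2 × 3 × 5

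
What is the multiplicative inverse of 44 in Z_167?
44^(-1) ≡ 19 (mod 167). Verification: 44 × 19 = 836 ≡ 1 (mod 167)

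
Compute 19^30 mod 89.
Using repeated squaring. 30 = 16 + 8 + 4 + 2 (binary 11110). Repeated squaring mod 89: 19^1 ≡ 19; 19^2 ≡ 19² = 361 ≡ 5; 19^4 ≡ 5² = 25 ≡ 25; 19^8 ≡ 25² = 625 ≡ 2; 19^16 ≡ 2² = 4 ≡ 4. Multiply: 19^30 = 19^16 × 19^8 × 19^4 × 19^2 ≡ 4 × 2 × 25 × 5 (mod 89): 4 × 2 = 8 ≡ 8; 8 × 25 = 200 ≡ 22; 22 × 5 = 110 ≡ 21. So 19^30 ≡ 21 (mod 89).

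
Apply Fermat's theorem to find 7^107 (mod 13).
By Fermat: 7^{12} ≡ 1 (mod 13). 107 = 8×12 + 11. So 7^{107} ≡ 7^{11} ≡ 2 (mod 13)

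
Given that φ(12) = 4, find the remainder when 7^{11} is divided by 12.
By Euler: 7^{4} ≡ 1 (mod 12) since gcd(7, 12) = 1. 11 = 2×4 + 3. So 7^{11} ≡ 7^{3} ≡ 7 (mod 12)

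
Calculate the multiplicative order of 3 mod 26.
Powers of 3 mod 26: 3^1≡3, 3^2≡9, 3^3≡1. Order = 3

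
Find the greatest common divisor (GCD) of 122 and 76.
2

Using the Euclidean algorithm:
122 = 1 × 76 + 46
76 = 1 × 46 + 30
46 = 1 × 30 + 16
30 = 1 × 16 + 14
16 = 1 × 14 + 2
14 = 7 × 2 + 0

GCD(122, 76) = 2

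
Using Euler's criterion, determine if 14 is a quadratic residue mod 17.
By Euler's criterion: 14^{8} ≡ 16 (mod 17). Since this equals -1 (≡ 16), 14 is not a QR.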